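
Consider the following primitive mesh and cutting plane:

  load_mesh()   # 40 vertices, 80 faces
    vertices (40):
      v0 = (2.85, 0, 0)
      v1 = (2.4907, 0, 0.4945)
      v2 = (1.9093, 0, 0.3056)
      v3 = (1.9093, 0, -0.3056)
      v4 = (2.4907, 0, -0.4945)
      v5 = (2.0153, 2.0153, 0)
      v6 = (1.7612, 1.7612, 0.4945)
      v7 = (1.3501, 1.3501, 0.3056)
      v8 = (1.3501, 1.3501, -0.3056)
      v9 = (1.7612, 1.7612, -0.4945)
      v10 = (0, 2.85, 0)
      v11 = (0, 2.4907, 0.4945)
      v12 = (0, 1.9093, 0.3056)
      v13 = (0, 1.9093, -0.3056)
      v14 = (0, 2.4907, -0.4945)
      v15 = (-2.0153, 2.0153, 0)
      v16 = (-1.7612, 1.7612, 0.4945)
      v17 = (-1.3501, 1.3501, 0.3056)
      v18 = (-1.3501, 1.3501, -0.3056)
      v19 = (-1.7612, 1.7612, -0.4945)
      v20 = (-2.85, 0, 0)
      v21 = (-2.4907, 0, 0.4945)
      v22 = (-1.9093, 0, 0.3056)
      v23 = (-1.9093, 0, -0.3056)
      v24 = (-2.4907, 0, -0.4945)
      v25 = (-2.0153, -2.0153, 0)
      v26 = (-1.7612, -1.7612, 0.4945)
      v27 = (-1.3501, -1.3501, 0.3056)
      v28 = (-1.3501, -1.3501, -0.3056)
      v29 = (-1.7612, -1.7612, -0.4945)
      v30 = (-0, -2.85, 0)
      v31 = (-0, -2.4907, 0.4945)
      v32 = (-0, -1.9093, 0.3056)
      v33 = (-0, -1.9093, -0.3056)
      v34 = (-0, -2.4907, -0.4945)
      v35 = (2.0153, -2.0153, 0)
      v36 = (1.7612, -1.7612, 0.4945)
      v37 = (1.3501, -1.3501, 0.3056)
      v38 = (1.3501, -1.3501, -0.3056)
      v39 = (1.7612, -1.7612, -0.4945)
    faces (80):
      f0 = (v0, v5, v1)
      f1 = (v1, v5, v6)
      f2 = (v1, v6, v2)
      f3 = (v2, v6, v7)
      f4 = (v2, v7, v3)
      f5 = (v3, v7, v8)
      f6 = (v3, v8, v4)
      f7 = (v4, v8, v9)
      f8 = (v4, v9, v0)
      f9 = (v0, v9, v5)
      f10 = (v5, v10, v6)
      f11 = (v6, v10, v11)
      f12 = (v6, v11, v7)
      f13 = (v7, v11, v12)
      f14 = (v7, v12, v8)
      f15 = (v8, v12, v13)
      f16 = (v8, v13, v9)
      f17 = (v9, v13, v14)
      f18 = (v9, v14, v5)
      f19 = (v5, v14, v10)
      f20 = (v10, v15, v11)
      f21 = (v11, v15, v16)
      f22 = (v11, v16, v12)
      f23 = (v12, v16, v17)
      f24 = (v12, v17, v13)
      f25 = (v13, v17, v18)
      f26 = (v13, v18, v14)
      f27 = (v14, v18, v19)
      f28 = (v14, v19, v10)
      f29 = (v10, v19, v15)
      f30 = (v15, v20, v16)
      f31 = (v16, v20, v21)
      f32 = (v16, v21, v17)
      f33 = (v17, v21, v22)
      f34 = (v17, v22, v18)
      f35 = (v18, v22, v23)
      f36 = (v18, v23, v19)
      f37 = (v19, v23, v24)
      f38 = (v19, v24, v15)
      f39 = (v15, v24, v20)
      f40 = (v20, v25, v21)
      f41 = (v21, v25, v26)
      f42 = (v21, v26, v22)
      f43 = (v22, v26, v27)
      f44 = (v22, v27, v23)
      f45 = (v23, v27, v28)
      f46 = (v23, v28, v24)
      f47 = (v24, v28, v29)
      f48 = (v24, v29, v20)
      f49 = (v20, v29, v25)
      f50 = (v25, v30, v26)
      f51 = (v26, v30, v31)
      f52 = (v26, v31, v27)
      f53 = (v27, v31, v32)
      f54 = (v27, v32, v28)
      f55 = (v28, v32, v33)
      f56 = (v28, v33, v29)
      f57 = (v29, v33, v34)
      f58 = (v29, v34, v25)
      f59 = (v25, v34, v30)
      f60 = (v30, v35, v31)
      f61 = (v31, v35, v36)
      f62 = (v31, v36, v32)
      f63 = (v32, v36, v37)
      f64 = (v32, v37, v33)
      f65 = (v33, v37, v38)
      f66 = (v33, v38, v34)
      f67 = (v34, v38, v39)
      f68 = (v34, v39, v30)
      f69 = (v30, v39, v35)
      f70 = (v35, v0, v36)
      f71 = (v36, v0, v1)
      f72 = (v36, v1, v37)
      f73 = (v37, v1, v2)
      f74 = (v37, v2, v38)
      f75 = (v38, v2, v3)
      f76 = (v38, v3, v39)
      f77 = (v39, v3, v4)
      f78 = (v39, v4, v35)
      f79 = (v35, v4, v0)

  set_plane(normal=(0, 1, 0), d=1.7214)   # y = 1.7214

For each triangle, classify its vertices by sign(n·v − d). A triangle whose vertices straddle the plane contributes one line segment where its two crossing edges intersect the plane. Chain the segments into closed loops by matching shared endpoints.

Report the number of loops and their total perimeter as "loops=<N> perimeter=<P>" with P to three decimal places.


Straddling triangles (24 of 80):
  (v0,v5,v1) [-+-] → (2.13703, 1.7214, 0)–(2.08463, 1.7214, 0.0721151)  len=0.0891
  (v1,v5,v6) [-++] → (2.08463, 1.7214, 0.0721151)–(1.77769, 1.7214, 0.4945)  len=0.5221
  (v1,v6,v2) [-+-] → (1.77769, 1.7214, 0.4945)–(1.76455, 1.7214, 0.490231)  len=0.0138
  (v2,v6,v7) [-+-] → (1.76455, 1.7214, 0.490231)–(1.7214, 1.7214, 0.476212)  len=0.0454
  (v4,v8,v9) [--+] → (1.7214, 1.7214, -0.476212)–(1.77769, 1.7214, -0.4945)  len=0.0592
  (v4,v9,v0) [-+-] → (1.77769, 1.7214, -0.4945)–(1.7858, 1.7214, -0.483325)  len=0.0138
  (v0,v9,v5) [-++] → (1.7858, 1.7214, -0.483325)–(2.13703, 1.7214, 0)  len=0.5975
  (v6,v11,v7) [++-] → (0.910601, 1.7214, 0.367093)–(1.7214, 1.7214, 0.476212)  len=0.8181
  (v7,v11,v12) [-++] → (0.910601, 1.7214, 0.367093)–(0.453655, 1.7214, 0.3056)  len=0.4611
  (v7,v12,v8) [-+-] → (0.453655, 1.7214, 0.3056)–(0.453655, 1.7214, 0.100227)  len=0.2054
  (v8,v12,v13) [-++] → (0.453655, 1.7214, 0.100227)–(0.453655, 1.7214, -0.3056)  len=0.4058
  (v8,v13,v9) [-++] → (0.453655, 1.7214, -0.3056)–(1.7214, 1.7214, -0.476212)  len=1.2792
  (v12,v16,v17) [++-] → (-1.7214, 1.7214, 0.476212)–(-0.453655, 1.7214, 0.3056)  len=1.2792
  (v12,v17,v13) [+-+] → (-0.453655, 1.7214, 0.3056)–(-0.453655, 1.7214, -0.100227)  len=0.4058
  (v13,v17,v18) [+--] → (-0.453655, 1.7214, -0.100227)–(-0.453655, 1.7214, -0.3056)  len=0.2054
  (v13,v18,v14) [+-+] → (-0.453655, 1.7214, -0.3056)–(-0.910601, 1.7214, -0.367093)  len=0.4611
  (v14,v18,v19) [+-+] → (-0.910601, 1.7214, -0.367093)–(-1.7214, 1.7214, -0.476212)  len=0.8181
  (v15,v20,v16) [+-+] → (-2.13703, 1.7214, 0)–(-1.7858, 1.7214, 0.483325)  len=0.5975
  (v16,v20,v21) [+--] → (-1.7858, 1.7214, 0.483325)–(-1.77769, 1.7214, 0.4945)  len=0.0138
  (v16,v21,v17) [+--] → (-1.77769, 1.7214, 0.4945)–(-1.7214, 1.7214, 0.476212)  len=0.0592
  (v18,v23,v19) [--+] → (-1.76455, 1.7214, -0.490231)–(-1.7214, 1.7214, -0.476212)  len=0.0454
  (v19,v23,v24) [+--] → (-1.76455, 1.7214, -0.490231)–(-1.77769, 1.7214, -0.4945)  len=0.0138
  (v19,v24,v15) [+-+] → (-1.77769, 1.7214, -0.4945)–(-2.08463, 1.7214, -0.0721151)  len=0.5221
  (v15,v24,v20) [+--] → (-2.08463, 1.7214, -0.0721151)–(-2.13703, 1.7214, 0)  len=0.0891

Chained into 2 loop(s):
  loop 1: 12 segments, perimeter = 4.5105
  loop 2: 12 segments, perimeter = 4.5105
Total perimeter = 9.021

loops=2 perimeter=9.021


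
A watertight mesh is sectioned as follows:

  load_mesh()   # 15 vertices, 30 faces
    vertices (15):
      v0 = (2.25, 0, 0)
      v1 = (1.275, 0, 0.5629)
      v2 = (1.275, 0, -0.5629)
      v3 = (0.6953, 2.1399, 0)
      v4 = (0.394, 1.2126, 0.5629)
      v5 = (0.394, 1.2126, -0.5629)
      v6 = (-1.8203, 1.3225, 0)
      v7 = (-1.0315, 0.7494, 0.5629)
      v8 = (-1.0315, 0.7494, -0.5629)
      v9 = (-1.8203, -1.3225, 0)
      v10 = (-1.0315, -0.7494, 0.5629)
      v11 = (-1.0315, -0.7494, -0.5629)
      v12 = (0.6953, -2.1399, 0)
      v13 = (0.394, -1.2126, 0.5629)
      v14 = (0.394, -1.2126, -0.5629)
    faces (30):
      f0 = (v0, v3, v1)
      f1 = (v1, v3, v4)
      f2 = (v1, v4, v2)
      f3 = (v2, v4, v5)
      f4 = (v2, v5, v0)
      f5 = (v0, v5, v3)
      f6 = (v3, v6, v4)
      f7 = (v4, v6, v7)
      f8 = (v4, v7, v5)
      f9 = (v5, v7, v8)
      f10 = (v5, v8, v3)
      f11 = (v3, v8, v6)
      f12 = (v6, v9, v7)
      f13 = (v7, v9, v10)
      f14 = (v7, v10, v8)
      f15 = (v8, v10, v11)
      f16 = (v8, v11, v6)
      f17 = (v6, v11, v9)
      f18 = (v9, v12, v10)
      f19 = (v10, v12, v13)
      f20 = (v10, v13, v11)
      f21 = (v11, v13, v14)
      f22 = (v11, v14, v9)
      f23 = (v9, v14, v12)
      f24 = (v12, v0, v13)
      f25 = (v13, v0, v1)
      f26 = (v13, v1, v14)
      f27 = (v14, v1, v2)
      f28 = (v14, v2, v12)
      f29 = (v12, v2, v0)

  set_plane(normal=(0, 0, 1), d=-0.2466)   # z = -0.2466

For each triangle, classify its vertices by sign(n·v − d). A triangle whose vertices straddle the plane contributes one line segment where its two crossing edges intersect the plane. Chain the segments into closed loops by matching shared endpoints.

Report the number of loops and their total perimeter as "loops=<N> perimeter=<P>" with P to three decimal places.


loops=2 perimeter=18.209

Straddling triangles (20 of 30):
  (v1,v4,v2) [++-] → (1.02748, 0.340687, -0.2466)–(1.275, 0, -0.2466)  len=0.4211
  (v2,v4,v5) [-+-] → (1.02748, 0.340687, -0.2466)–(0.394, 1.2126, -0.2466)  len=1.0777
  (v2,v5,v0) [--+] → (1.43691, 0.531226, -0.2466)–(1.82286, 0, -0.2466)  len=0.6566
  (v0,v5,v3) [+-+] → (1.43691, 0.531226, -0.2466)–(0.563304, 1.73366, -0.2466)  len=1.4863
  (v4,v7,v5) [++-] → (-0.00650244, 1.08246, -0.2466)–(0.394, 1.2126, -0.2466)  len=0.4211
  (v5,v7,v8) [-+-] → (-0.00650244, 1.08246, -0.2466)–(-1.0315, 0.7494, -0.2466)  len=1.0778
  (v5,v8,v3) [--+] → (-0.0611912, 1.53074, -0.2466)–(0.563304, 1.73366, -0.2466)  len=0.6566
  (v3,v8,v6) [+-+] → (-0.0611912, 1.53074, -0.2466)–(-1.47474, 1.07143, -0.2466)  len=1.4863
  (v7,v10,v8) [++-] → (-1.0315, 0.328303, -0.2466)–(-1.0315, 0.7494, -0.2466)  len=0.4211
  (v8,v10,v11) [-+-] → (-1.0315, 0.328303, -0.2466)–(-1.0315, -0.7494, -0.2466)  len=1.0777
  (v8,v11,v6) [--+] → (-1.47474, 0.414824, -0.2466)–(-1.47474, 1.07143, -0.2466)  len=0.6566
  (v6,v11,v9) [+-+] → (-1.47474, 0.414824, -0.2466)–(-1.47474, -1.07143, -0.2466)  len=1.4863
  (v10,v13,v11) [++-] → (-0.630998, -0.879539, -0.2466)–(-1.0315, -0.7494, -0.2466)  len=0.4211
  (v11,v13,v14) [-+-] → (-0.630998, -0.879539, -0.2466)–(0.394, -1.2126, -0.2466)  len=1.0778
  (v11,v14,v9) [--+] → (-0.850241, -1.27435, -0.2466)–(-1.47474, -1.07143, -0.2466)  len=0.6566
  (v9,v14,v12) [+-+] → (-0.850241, -1.27435, -0.2466)–(0.563304, -1.73366, -0.2466)  len=1.4863
  (v13,v1,v14) [++-] → (0.641522, -0.871913, -0.2466)–(0.394, -1.2126, -0.2466)  len=0.4211
  (v14,v1,v2) [-+-] → (0.641522, -0.871913, -0.2466)–(1.275, 0, -0.2466)  len=1.0777
  (v14,v2,v12) [--+] → (0.94926, -1.20243, -0.2466)–(0.563304, -1.73366, -0.2466)  len=0.6566
  (v12,v2,v0) [+-+] → (0.94926, -1.20243, -0.2466)–(1.82286, 0, -0.2466)  len=1.4863

Chained into 2 loop(s):
  loop 1: 10 segments, perimeter = 7.4942
  loop 2: 10 segments, perimeter = 10.7145
Total perimeter = 18.209


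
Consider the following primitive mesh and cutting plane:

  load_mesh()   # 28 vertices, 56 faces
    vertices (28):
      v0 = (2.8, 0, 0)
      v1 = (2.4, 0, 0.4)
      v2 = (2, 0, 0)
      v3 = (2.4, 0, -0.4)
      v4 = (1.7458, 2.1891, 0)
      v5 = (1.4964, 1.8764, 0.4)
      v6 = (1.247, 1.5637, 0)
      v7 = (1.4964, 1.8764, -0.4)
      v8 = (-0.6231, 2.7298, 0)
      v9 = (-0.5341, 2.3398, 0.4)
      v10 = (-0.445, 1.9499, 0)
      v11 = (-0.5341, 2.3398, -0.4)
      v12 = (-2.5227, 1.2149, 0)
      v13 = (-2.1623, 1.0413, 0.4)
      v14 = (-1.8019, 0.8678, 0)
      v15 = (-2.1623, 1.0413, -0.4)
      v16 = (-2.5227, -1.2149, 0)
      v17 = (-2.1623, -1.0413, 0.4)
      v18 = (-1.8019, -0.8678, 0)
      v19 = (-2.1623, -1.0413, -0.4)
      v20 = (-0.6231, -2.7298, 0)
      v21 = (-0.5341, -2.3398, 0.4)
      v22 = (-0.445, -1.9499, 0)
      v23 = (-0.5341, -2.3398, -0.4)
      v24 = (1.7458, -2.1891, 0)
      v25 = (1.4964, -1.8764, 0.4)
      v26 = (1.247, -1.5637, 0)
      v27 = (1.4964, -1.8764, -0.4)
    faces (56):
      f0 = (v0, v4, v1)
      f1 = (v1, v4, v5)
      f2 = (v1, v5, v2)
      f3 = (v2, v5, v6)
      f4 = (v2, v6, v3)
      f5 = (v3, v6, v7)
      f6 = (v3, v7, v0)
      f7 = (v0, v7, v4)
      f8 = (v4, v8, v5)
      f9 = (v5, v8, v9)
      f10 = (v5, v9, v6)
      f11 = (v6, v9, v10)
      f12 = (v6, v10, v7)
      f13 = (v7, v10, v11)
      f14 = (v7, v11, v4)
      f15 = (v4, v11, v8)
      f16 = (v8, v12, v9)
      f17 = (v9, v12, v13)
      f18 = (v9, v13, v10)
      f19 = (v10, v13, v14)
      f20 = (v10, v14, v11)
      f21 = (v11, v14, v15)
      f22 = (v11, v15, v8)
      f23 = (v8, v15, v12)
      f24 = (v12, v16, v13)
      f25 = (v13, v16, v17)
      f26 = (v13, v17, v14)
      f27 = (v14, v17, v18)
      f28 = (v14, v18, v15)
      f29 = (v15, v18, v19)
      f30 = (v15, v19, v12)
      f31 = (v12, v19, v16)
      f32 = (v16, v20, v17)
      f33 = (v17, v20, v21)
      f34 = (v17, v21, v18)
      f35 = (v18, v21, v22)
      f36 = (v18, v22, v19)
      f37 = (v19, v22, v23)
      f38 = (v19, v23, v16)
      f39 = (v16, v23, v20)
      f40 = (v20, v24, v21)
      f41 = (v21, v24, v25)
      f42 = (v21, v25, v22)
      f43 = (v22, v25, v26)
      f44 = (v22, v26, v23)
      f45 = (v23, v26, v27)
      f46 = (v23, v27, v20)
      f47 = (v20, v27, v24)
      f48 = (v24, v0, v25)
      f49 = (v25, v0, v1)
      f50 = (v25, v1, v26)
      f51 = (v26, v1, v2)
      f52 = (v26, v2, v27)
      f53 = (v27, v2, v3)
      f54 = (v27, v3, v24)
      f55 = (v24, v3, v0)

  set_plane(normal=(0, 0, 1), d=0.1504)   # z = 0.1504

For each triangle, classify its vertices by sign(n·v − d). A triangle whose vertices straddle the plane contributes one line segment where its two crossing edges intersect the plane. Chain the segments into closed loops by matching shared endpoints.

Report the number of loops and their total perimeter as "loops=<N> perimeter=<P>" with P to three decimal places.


Straddling triangles (28 of 56):
  (v0,v4,v1) [--+] → (1.99178, 1.366, 0.1504)–(2.6496, 0, 0.1504)  len=1.5161
  (v1,v4,v5) [+-+] → (1.99178, 1.366, 0.1504)–(1.65203, 2.07152, 0.1504)  len=0.7831
  (v1,v5,v2) [++-] → (1.81065, 0.705526, 0.1504)–(2.1504, 0, 0.1504)  len=0.7831
  (v2,v5,v6) [-+-] → (1.81065, 0.705526, 0.1504)–(1.34077, 1.68128, 0.1504)  len=1.0830
  (v4,v8,v5) [--+] → (0.173832, 2.40892, 0.1504)–(1.65203, 2.07152, 0.1504)  len=1.5162
  (v5,v8,v9) [+-+] → (0.173832, 2.40892, 0.1504)–(-0.589636, 2.58316, 0.1504)  len=0.7831
  (v5,v9,v6) [++-] → (0.577306, 1.85551, 0.1504)–(1.34077, 1.68128, 0.1504)  len=0.7831
  (v6,v9,v10) [-+-] → (0.577306, 1.85551, 0.1504)–(-0.478502, 2.0965, 0.1504)  len=1.0830
  (v8,v12,v9) [--+] → (-1.77499, 1.63786, 0.1504)–(-0.589636, 2.58316, 0.1504)  len=1.5161
  (v9,v12,v13) [+-+] → (-1.77499, 1.63786, 0.1504)–(-2.38719, 1.14963, 0.1504)  len=0.7830
  (v9,v13,v10) [++-] → (-1.0907, 1.60827, 0.1504)–(-0.478502, 2.0965, 0.1504)  len=0.7830
  (v10,v13,v14) [-+-] → (-1.0907, 1.60827, 0.1504)–(-1.93741, 0.933036, 0.1504)  len=1.0830
  (v12,v16,v13) [--+] → (-2.38719, -0.366569, 0.1504)–(-2.38719, 1.14963, 0.1504)  len=1.5162
  (v13,v16,v17) [+-+] → (-2.38719, -0.366569, 0.1504)–(-2.38719, -1.14963, 0.1504)  len=0.7831
  (v13,v17,v14) [++-] → (-1.93741, 0.149978, 0.1504)–(-1.93741, 0.933036, 0.1504)  len=0.7831
  (v14,v17,v18) [-+-] → (-1.93741, 0.149978, 0.1504)–(-1.93741, -0.933036, 0.1504)  len=1.0830
  (v16,v20,v17) [--+] → (-1.20184, -2.09492, 0.1504)–(-2.38719, -1.14963, 0.1504)  len=1.5161
  (v17,v20,v21) [+-+] → (-1.20184, -2.09492, 0.1504)–(-0.589636, -2.58316, 0.1504)  len=0.7830
  (v17,v21,v18) [++-] → (-1.32521, -1.42127, 0.1504)–(-1.93741, -0.933036, 0.1504)  len=0.7830
  (v18,v21,v22) [-+-] → (-1.32521, -1.42127, 0.1504)–(-0.478502, -2.0965, 0.1504)  len=1.0830
  (v20,v24,v21) [--+] → (0.888558, -2.24576, 0.1504)–(-0.589636, -2.58316, 0.1504)  len=1.5162
  (v21,v24,v25) [+-+] → (0.888558, -2.24576, 0.1504)–(1.65203, -2.07152, 0.1504)  len=0.7831
  (v21,v25,v22) [++-] → (0.284966, -1.92226, 0.1504)–(-0.478502, -2.0965, 0.1504)  len=0.7831
  (v22,v25,v26) [-+-] → (0.284966, -1.92226, 0.1504)–(1.34077, -1.68128, 0.1504)  len=1.0830
  (v24,v0,v25) [--+] → (2.30985, -0.705526, 0.1504)–(1.65203, -2.07152, 0.1504)  len=1.5161
  (v25,v0,v1) [+-+] → (2.30985, -0.705526, 0.1504)–(2.6496, 0, 0.1504)  len=0.7831
  (v25,v1,v26) [++-] → (1.68053, -0.975749, 0.1504)–(1.34077, -1.68128, 0.1504)  len=0.7831
  (v26,v1,v2) [-+-] → (1.68053, -0.975749, 0.1504)–(2.1504, 0, 0.1504)  len=1.0830

Chained into 2 loop(s):
  loop 1: 14 segments, perimeter = 16.0946
  loop 2: 14 segments, perimeter = 13.0624
Total perimeter = 29.157

loops=2 perimeter=29.157


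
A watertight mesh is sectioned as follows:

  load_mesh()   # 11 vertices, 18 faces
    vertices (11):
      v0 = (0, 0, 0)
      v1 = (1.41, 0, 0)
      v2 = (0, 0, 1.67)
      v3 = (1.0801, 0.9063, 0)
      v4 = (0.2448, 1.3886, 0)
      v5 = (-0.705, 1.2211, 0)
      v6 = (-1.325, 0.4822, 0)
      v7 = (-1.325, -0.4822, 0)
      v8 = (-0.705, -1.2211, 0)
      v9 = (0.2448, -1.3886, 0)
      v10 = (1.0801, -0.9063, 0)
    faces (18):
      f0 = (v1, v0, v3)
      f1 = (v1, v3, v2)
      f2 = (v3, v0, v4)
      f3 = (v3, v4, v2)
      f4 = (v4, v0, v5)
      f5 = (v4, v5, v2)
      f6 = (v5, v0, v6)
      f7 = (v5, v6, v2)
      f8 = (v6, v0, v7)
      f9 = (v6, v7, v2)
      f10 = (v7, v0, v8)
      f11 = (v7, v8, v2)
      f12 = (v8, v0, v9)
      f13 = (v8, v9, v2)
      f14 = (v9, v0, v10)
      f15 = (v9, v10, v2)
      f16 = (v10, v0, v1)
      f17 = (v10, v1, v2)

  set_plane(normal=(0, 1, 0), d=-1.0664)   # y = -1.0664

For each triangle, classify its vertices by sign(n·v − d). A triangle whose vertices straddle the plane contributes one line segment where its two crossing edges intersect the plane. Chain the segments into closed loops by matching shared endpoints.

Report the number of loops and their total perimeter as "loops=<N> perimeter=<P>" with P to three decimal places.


Straddling triangles (6 of 18):
  (v7,v0,v8) [++-] → (-0.615684, -1.0664, 0)–(-0.834806, -1.0664, 0)  len=0.2191
  (v7,v8,v2) [+-+] → (-0.834806, -1.0664, 0)–(-0.615684, -1.0664, 0.211571)  len=0.3046
  (v8,v0,v9) [-+-] → (-0.615684, -1.0664, 0)–(0.187999, -1.0664, 0)  len=0.8037
  (v8,v9,v2) [--+] → (0.187999, -1.0664, 0.387494)–(-0.615684, -1.0664, 0.211571)  len=0.8227
  (v9,v0,v10) [-++] → (0.187999, -1.0664, 0)–(0.802821, -1.0664, 0)  len=0.6148
  (v9,v10,v2) [-++] → (0.802821, -1.0664, 0)–(0.187999, -1.0664, 0.387494)  len=0.7267

Chained into 1 loop(s):
  loop 1: 6 segments, perimeter = 3.4917
Total perimeter = 3.492

loops=1 perimeter=3.492


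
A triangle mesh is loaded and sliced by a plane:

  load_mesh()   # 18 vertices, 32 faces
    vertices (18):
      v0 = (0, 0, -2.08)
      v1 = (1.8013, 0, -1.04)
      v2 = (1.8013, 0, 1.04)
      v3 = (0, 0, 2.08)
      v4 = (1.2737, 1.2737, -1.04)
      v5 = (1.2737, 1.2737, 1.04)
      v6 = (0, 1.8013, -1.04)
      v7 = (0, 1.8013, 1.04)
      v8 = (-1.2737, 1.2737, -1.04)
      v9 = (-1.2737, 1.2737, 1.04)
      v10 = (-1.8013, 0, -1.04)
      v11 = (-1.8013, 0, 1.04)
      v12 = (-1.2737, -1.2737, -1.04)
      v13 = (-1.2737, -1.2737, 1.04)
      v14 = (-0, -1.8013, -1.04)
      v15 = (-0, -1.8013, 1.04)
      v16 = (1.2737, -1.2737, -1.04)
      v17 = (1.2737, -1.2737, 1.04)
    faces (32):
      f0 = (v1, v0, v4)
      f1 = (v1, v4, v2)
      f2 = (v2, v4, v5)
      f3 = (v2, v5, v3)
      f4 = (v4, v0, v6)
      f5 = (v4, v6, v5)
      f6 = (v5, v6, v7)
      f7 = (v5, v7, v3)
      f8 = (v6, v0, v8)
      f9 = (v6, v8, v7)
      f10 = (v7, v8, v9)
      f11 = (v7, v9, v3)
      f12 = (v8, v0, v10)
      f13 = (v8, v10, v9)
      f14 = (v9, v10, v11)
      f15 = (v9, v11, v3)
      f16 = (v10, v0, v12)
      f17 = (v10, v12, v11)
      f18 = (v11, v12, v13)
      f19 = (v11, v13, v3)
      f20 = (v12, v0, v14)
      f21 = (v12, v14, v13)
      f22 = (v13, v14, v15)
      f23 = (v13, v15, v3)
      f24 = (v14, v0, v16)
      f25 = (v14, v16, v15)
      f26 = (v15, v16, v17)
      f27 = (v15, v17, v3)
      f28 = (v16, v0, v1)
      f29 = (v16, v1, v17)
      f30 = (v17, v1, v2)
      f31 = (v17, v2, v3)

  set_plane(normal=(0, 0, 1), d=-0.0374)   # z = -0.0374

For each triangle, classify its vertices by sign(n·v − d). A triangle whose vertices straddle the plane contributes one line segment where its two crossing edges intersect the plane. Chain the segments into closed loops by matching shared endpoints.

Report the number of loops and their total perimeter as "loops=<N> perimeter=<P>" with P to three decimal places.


Straddling triangles (16 of 32):
  (v1,v4,v2) [--+] → (1.52801, 0.659752, -0.0374)–(1.8013, 0, -0.0374)  len=0.7141
  (v2,v4,v5) [+-+] → (1.52801, 0.659752, -0.0374)–(1.2737, 1.2737, -0.0374)  len=0.6645
  (v4,v6,v5) [--+] → (0.613948, 1.54699, -0.0374)–(1.2737, 1.2737, -0.0374)  len=0.7141
  (v5,v6,v7) [+-+] → (0.613948, 1.54699, -0.0374)–(0, 1.8013, -0.0374)  len=0.6645
  (v6,v8,v7) [--+] → (-0.659752, 1.52801, -0.0374)–(0, 1.8013, -0.0374)  len=0.7141
  (v7,v8,v9) [+-+] → (-0.659752, 1.52801, -0.0374)–(-1.2737, 1.2737, -0.0374)  len=0.6645
  (v8,v10,v9) [--+] → (-1.54699, 0.613948, -0.0374)–(-1.2737, 1.2737, -0.0374)  len=0.7141
  (v9,v10,v11) [+-+] → (-1.54699, 0.613948, -0.0374)–(-1.8013, 0, -0.0374)  len=0.6645
  (v10,v12,v11) [--+] → (-1.52801, -0.659752, -0.0374)–(-1.8013, 0, -0.0374)  len=0.7141
  (v11,v12,v13) [+-+] → (-1.52801, -0.659752, -0.0374)–(-1.2737, -1.2737, -0.0374)  len=0.6645
  (v12,v14,v13) [--+] → (-0.613948, -1.54699, -0.0374)–(-1.2737, -1.2737, -0.0374)  len=0.7141
  (v13,v14,v15) [+-+] → (-0.613948, -1.54699, -0.0374)–(0, -1.8013, -0.0374)  len=0.6645
  (v14,v16,v15) [--+] → (0.659752, -1.52801, -0.0374)–(0, -1.8013, -0.0374)  len=0.7141
  (v15,v16,v17) [+-+] → (0.659752, -1.52801, -0.0374)–(1.2737, -1.2737, -0.0374)  len=0.6645
  (v16,v1,v17) [--+] → (1.54699, -0.613948, -0.0374)–(1.2737, -1.2737, -0.0374)  len=0.7141
  (v17,v1,v2) [+-+] → (1.54699, -0.613948, -0.0374)–(1.8013, 0, -0.0374)  len=0.6645

Chained into 1 loop(s):
  loop 1: 16 segments, perimeter = 11.0292
Total perimeter = 11.029

loops=1 perimeter=11.029


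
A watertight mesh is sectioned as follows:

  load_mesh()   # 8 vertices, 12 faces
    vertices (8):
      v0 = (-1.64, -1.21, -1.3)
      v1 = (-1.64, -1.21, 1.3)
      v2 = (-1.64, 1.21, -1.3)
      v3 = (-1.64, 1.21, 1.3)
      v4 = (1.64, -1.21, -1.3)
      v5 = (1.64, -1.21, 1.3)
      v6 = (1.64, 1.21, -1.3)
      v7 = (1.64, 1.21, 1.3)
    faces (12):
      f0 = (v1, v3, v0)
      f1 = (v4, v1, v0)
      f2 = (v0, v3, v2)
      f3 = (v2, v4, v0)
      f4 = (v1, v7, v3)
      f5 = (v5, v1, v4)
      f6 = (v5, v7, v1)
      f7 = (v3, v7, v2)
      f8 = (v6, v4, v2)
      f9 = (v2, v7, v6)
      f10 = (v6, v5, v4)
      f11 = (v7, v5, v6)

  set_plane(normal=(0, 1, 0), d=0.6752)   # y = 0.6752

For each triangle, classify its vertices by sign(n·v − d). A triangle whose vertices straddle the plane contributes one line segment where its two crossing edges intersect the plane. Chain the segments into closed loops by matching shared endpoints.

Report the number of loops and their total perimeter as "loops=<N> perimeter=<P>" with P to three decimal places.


loops=1 perimeter=11.760

Straddling triangles (8 of 12):
  (v1,v3,v0) [-+-] → (-1.64, 0.6752, 1.3)–(-1.64, 0.6752, 0.725421)  len=0.5746
  (v0,v3,v2) [-++] → (-1.64, 0.6752, 0.725421)–(-1.64, 0.6752, -1.3)  len=2.0254
  (v2,v4,v0) [+--] → (-0.915147, 0.6752, -1.3)–(-1.64, 0.6752, -1.3)  len=0.7249
  (v1,v7,v3) [-++] → (0.915147, 0.6752, 1.3)–(-1.64, 0.6752, 1.3)  len=2.5551
  (v5,v7,v1) [-+-] → (1.64, 0.6752, 1.3)–(0.915147, 0.6752, 1.3)  len=0.7249
  (v6,v4,v2) [+-+] → (1.64, 0.6752, -1.3)–(-0.915147, 0.6752, -1.3)  len=2.5551
  (v6,v5,v4) [+--] → (1.64, 0.6752, -0.725421)–(1.64, 0.6752, -1.3)  len=0.5746
  (v7,v5,v6) [+-+] → (1.64, 0.6752, 1.3)–(1.64, 0.6752, -0.725421)  len=2.0254

Chained into 1 loop(s):
  loop 1: 8 segments, perimeter = 11.7600
Total perimeter = 11.760


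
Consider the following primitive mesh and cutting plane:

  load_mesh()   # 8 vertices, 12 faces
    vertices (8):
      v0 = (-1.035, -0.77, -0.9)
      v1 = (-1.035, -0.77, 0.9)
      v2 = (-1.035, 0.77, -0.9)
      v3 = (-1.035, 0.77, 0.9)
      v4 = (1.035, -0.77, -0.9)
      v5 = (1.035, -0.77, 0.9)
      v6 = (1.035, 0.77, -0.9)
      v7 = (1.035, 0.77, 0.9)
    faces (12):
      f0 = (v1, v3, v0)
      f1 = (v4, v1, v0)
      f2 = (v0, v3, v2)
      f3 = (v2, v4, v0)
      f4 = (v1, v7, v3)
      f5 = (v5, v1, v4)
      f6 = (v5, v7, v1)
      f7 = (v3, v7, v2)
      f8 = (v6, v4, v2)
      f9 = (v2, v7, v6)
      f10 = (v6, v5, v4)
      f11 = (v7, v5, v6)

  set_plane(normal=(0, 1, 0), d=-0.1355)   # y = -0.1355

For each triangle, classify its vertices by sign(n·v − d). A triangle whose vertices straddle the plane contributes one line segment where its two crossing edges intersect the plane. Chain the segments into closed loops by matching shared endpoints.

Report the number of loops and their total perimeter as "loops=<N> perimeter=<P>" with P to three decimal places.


Straddling triangles (8 of 12):
  (v1,v3,v0) [-+-] → (-1.035, -0.1355, 0.9)–(-1.035, -0.1355, -0.158377)  len=1.0584
  (v0,v3,v2) [-++] → (-1.035, -0.1355, -0.158377)–(-1.035, -0.1355, -0.9)  len=0.7416
  (v2,v4,v0) [+--] → (0.182133, -0.1355, -0.9)–(-1.035, -0.1355, -0.9)  len=1.2171
  (v1,v7,v3) [-++] → (-0.182133, -0.1355, 0.9)–(-1.035, -0.1355, 0.9)  len=0.8529
  (v5,v7,v1) [-+-] → (1.035, -0.1355, 0.9)–(-0.182133, -0.1355, 0.9)  len=1.2171
  (v6,v4,v2) [+-+] → (1.035, -0.1355, -0.9)–(0.182133, -0.1355, -0.9)  len=0.8529
  (v6,v5,v4) [+--] → (1.035, -0.1355, 0.158377)–(1.035, -0.1355, -0.9)  len=1.0584
  (v7,v5,v6) [+-+] → (1.035, -0.1355, 0.9)–(1.035, -0.1355, 0.158377)  len=0.7416

Chained into 1 loop(s):
  loop 1: 8 segments, perimeter = 7.7400
Total perimeter = 7.740

loops=1 perimeter=7.740


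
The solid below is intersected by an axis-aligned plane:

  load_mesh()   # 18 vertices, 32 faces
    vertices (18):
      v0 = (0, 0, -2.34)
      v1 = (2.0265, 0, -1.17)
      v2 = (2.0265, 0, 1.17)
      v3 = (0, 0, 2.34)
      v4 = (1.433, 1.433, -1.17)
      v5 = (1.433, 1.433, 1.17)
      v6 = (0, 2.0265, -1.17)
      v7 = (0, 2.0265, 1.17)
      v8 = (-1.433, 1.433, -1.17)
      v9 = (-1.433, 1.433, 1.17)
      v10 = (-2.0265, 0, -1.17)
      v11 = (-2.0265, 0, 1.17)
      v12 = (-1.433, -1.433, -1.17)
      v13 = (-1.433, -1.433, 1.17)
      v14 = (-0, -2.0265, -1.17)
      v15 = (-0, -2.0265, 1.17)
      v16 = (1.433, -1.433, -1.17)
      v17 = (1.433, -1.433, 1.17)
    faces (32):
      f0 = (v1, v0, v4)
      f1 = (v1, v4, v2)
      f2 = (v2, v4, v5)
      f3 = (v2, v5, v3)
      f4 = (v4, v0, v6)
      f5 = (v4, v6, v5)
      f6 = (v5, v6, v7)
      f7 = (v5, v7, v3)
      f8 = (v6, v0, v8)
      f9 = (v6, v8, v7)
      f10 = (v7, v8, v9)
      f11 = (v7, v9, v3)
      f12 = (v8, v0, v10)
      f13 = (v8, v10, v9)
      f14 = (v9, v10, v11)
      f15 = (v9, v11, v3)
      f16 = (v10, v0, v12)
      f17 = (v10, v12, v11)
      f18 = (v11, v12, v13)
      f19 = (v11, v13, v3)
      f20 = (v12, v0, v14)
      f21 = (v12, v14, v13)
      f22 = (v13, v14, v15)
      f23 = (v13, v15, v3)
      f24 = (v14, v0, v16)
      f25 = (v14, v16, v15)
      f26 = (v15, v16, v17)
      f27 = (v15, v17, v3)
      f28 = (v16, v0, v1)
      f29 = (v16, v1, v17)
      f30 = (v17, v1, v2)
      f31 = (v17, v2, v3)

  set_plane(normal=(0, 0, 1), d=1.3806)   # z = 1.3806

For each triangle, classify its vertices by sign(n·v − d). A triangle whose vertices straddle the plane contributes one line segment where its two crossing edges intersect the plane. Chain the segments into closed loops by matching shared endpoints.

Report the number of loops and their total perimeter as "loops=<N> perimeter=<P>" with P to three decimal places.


Straddling triangles (8 of 32):
  (v2,v5,v3) [--+] → (1.17506, 1.17506, 1.3806)–(1.66173, 0, 1.3806)  len=1.2719
  (v5,v7,v3) [--+] → (0, 1.66173, 1.3806)–(1.17506, 1.17506, 1.3806)  len=1.2719
  (v7,v9,v3) [--+] → (-1.17506, 1.17506, 1.3806)–(0, 1.66173, 1.3806)  len=1.2719
  (v9,v11,v3) [--+] → (-1.66173, 0, 1.3806)–(-1.17506, 1.17506, 1.3806)  len=1.2719
  (v11,v13,v3) [--+] → (-1.17506, -1.17506, 1.3806)–(-1.66173, 0, 1.3806)  len=1.2719
  (v13,v15,v3) [--+] → (0, -1.66173, 1.3806)–(-1.17506, -1.17506, 1.3806)  len=1.2719
  (v15,v17,v3) [--+] → (1.17506, -1.17506, 1.3806)–(0, -1.66173, 1.3806)  len=1.2719
  (v17,v2,v3) [--+] → (1.66173, 0, 1.3806)–(1.17506, -1.17506, 1.3806)  len=1.2719

Chained into 1 loop(s):
  loop 1: 8 segments, perimeter = 10.1748
Total perimeter = 10.175

loops=1 perimeter=10.175


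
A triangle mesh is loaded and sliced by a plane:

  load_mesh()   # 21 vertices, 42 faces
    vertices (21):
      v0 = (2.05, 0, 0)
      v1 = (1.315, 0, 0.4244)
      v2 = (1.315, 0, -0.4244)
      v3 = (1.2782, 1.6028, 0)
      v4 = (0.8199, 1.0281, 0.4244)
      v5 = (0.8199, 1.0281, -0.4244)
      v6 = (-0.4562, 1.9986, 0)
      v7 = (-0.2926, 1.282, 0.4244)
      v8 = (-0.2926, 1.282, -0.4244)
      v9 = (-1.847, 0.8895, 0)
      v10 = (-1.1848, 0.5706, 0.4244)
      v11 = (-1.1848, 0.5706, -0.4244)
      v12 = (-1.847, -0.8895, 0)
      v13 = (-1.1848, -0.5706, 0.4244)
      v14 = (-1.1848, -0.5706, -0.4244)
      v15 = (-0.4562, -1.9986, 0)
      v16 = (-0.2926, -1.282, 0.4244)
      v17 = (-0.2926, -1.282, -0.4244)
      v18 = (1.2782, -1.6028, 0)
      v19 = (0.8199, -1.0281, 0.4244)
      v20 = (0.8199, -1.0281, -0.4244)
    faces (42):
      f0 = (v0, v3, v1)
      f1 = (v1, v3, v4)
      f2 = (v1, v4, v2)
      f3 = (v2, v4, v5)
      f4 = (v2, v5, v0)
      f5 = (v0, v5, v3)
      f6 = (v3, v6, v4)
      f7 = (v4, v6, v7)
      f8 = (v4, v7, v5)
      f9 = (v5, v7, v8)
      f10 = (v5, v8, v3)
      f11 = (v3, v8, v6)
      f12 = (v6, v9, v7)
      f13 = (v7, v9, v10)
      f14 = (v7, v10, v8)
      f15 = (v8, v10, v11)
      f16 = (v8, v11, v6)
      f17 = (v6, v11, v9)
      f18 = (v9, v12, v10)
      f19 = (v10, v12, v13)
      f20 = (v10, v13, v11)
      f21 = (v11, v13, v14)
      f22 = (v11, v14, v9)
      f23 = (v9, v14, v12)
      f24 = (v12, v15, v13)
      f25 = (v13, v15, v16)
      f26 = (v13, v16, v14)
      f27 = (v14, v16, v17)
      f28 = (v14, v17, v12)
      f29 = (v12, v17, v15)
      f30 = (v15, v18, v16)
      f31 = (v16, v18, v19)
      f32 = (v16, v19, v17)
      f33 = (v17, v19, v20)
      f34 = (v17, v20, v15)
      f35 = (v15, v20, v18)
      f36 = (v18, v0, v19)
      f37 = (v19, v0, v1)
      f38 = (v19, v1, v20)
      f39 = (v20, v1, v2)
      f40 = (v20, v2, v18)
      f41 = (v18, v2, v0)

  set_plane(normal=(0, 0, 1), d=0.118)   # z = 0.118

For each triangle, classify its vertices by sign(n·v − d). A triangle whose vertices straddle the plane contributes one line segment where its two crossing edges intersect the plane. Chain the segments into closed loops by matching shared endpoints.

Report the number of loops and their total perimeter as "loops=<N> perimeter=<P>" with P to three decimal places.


loops=2 perimeter=19.199

Straddling triangles (28 of 42):
  (v0,v3,v1) [--+] → (1.28843, 1.15716, 0.118)–(1.84564, 0, 0.118)  len=1.2843
  (v1,v3,v4) [+-+] → (1.28843, 1.15716, 0.118)–(1.15077, 1.44301, 0.118)  len=0.3173
  (v1,v4,v2) [++-] → (0.998621, 0.656976, 0.118)–(1.315, 0, 0.118)  len=0.7292
  (v2,v4,v5) [-+-] → (0.998621, 0.656976, 0.118)–(0.8199, 1.0281, 0.118)  len=0.4119
  (v3,v6,v4) [--+] → (-0.101394, 1.72876, 0.118)–(1.15077, 1.44301, 0.118)  len=1.2844
  (v4,v6,v7) [+-+] → (-0.101394, 1.72876, 0.118)–(-0.410713, 1.79936, 0.118)  len=0.3173
  (v4,v7,v5) [++-] → (0.10899, 1.19035, 0.118)–(0.8199, 1.0281, 0.118)  len=0.7292
  (v5,v7,v8) [-+-] → (0.10899, 1.19035, 0.118)–(-0.2926, 1.282, 0.118)  len=0.4119
  (v6,v9,v7) [--+] → (-1.41482, 0.998631, 0.118)–(-0.410713, 1.79936, 0.118)  len=1.2843
  (v7,v9,v10) [+-+] → (-1.41482, 0.998631, 0.118)–(-1.66288, 0.800833, 0.118)  len=0.3173
  (v7,v10,v8) [++-] → (-0.862733, 0.827401, 0.118)–(-0.2926, 1.282, 0.118)  len=0.7292
  (v8,v10,v11) [-+-] → (-0.862733, 0.827401, 0.118)–(-1.1848, 0.5706, 0.118)  len=0.4119
  (v9,v12,v10) [--+] → (-1.66288, -0.483534, 0.118)–(-1.66288, 0.800833, 0.118)  len=1.2844
  (v10,v12,v13) [+-+] → (-1.66288, -0.483534, 0.118)–(-1.66288, -0.800833, 0.118)  len=0.3173
  (v10,v13,v11) [++-] → (-1.1848, -0.158649, 0.118)–(-1.1848, 0.5706, 0.118)  len=0.7292
  (v11,v13,v14) [-+-] → (-1.1848, -0.158649, 0.118)–(-1.1848, -0.5706, 0.118)  len=0.4120
  (v12,v15,v13) [--+] → (-0.65878, -1.60156, 0.118)–(-1.66288, -0.800833, 0.118)  len=1.2843
  (v13,v15,v16) [+-+] → (-0.65878, -1.60156, 0.118)–(-0.410713, -1.79936, 0.118)  len=0.3173
  (v13,v16,v14) [++-] → (-0.614667, -1.0252, 0.118)–(-1.1848, -0.5706, 0.118)  len=0.7292
  (v14,v16,v17) [-+-] → (-0.614667, -1.0252, 0.118)–(-0.2926, -1.282, 0.118)  len=0.4119
  (v15,v18,v16) [--+] → (0.841455, -1.5136, 0.118)–(-0.410713, -1.79936, 0.118)  len=1.2844
  (v16,v18,v19) [+-+] → (0.841455, -1.5136, 0.118)–(1.15077, -1.44301, 0.118)  len=0.3173
  (v16,v19,v17) [++-] → (0.41831, -1.11975, 0.118)–(-0.2926, -1.282, 0.118)  len=0.7292
  (v17,v19,v20) [-+-] → (0.41831, -1.11975, 0.118)–(0.8199, -1.0281, 0.118)  len=0.4119
  (v18,v0,v19) [--+] → (1.70798, -0.285852, 0.118)–(1.15077, -1.44301, 0.118)  len=1.2843
  (v19,v0,v1) [+-+] → (1.70798, -0.285852, 0.118)–(1.84564, 0, 0.118)  len=0.3173
  (v19,v1,v20) [++-] → (1.13628, -0.371124, 0.118)–(0.8199, -1.0281, 0.118)  len=0.7292
  (v20,v1,v2) [-+-] → (1.13628, -0.371124, 0.118)–(1.315, 0, 0.118)  len=0.4119

Chained into 2 loop(s):
  loop 1: 14 segments, perimeter = 11.2112
  loop 2: 14 segments, perimeter = 7.9878
Total perimeter = 19.199


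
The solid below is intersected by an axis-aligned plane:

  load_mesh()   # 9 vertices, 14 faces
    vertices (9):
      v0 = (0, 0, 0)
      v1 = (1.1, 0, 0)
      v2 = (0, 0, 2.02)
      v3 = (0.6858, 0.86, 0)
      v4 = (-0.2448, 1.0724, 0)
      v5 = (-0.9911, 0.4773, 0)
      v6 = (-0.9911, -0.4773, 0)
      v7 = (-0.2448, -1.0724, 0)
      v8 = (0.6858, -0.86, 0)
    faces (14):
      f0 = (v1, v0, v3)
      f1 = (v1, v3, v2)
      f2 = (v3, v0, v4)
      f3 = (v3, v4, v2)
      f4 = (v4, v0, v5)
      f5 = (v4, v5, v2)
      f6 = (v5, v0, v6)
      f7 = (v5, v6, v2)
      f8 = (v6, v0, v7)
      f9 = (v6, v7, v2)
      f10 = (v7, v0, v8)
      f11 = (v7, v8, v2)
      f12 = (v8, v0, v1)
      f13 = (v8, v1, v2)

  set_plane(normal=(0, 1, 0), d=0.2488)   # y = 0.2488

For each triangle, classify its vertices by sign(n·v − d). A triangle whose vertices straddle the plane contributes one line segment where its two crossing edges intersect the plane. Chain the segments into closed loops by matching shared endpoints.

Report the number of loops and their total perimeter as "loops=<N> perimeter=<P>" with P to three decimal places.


loops=1 perimeter=5.707

Straddling triangles (8 of 14):
  (v1,v0,v3) [--+] → (0.198404, 0.2488, 0)–(0.980171, 0.2488, 0)  len=0.7818
  (v1,v3,v2) [-+-] → (0.980171, 0.2488, 0)–(0.198404, 0.2488, 1.43561)  len=1.6347
  (v3,v0,v4) [+-+] → (0.198404, 0.2488, 0)–(-0.0567943, 0.2488, 0)  len=0.2552
  (v3,v4,v2) [++-] → (-0.0567943, 0.2488, 1.55135)–(0.198404, 0.2488, 1.43561)  len=0.2802
  (v4,v0,v5) [+-+] → (-0.0567943, 0.2488, 0)–(-0.516626, 0.2488, 0)  len=0.4598
  (v4,v5,v2) [++-] → (-0.516626, 0.2488, 0.967044)–(-0.0567943, 0.2488, 1.55135)  len=0.7435
  (v5,v0,v6) [+--] → (-0.516626, 0.2488, 0)–(-0.9911, 0.2488, 0)  len=0.4745
  (v5,v6,v2) [+--] → (-0.9911, 0.2488, 0)–(-0.516626, 0.2488, 0.967044)  len=1.0772

Chained into 1 loop(s):
  loop 1: 8 segments, perimeter = 5.7069
Total perimeter = 5.707


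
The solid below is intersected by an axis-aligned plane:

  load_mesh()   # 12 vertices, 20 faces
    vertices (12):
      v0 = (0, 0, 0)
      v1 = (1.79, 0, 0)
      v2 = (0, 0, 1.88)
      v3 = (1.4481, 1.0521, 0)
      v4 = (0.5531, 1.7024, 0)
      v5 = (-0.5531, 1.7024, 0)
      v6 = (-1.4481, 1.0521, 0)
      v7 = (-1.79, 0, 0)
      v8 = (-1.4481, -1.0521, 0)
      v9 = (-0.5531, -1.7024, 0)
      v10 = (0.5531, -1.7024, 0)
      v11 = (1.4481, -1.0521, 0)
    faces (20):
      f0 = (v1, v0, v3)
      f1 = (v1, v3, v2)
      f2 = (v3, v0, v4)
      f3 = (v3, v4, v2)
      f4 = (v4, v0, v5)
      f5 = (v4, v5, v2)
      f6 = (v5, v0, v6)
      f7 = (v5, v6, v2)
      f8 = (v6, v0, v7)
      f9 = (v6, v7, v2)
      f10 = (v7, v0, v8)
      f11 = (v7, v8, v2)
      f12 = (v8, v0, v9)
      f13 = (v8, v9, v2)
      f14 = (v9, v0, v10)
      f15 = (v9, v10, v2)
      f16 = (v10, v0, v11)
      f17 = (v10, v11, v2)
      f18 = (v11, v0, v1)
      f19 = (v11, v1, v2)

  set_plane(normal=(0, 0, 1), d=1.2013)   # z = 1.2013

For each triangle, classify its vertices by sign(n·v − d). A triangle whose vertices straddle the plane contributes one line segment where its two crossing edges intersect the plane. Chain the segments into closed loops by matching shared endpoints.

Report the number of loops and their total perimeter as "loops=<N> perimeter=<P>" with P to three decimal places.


Straddling triangles (10 of 20):
  (v1,v3,v2) [--+] → (0.52278, 0.379819, 1.2013)–(0.646209, 0, 1.2013)  len=0.3994
  (v3,v4,v2) [--+] → (0.199675, 0.614585, 1.2013)–(0.52278, 0.379819, 1.2013)  len=0.3994
  (v4,v5,v2) [--+] → (-0.199675, 0.614585, 1.2013)–(0.199675, 0.614585, 1.2013)  len=0.3993
  (v5,v6,v2) [--+] → (-0.52278, 0.379819, 1.2013)–(-0.199675, 0.614585, 1.2013)  len=0.3994
  (v6,v7,v2) [--+] → (-0.646209, 0, 1.2013)–(-0.52278, 0.379819, 1.2013)  len=0.3994
  (v7,v8,v2) [--+] → (-0.52278, -0.379819, 1.2013)–(-0.646209, 0, 1.2013)  len=0.3994
  (v8,v9,v2) [--+] → (-0.199675, -0.614585, 1.2013)–(-0.52278, -0.379819, 1.2013)  len=0.3994
  (v9,v10,v2) [--+] → (0.199675, -0.614585, 1.2013)–(-0.199675, -0.614585, 1.2013)  len=0.3993
  (v10,v11,v2) [--+] → (0.52278, -0.379819, 1.2013)–(0.199675, -0.614585, 1.2013)  len=0.3994
  (v11,v1,v2) [--+] → (0.646209, 0, 1.2013)–(0.52278, -0.379819, 1.2013)  len=0.3994

Chained into 1 loop(s):
  loop 1: 10 segments, perimeter = 3.9937
Total perimeter = 3.994

loops=1 perimeter=3.994


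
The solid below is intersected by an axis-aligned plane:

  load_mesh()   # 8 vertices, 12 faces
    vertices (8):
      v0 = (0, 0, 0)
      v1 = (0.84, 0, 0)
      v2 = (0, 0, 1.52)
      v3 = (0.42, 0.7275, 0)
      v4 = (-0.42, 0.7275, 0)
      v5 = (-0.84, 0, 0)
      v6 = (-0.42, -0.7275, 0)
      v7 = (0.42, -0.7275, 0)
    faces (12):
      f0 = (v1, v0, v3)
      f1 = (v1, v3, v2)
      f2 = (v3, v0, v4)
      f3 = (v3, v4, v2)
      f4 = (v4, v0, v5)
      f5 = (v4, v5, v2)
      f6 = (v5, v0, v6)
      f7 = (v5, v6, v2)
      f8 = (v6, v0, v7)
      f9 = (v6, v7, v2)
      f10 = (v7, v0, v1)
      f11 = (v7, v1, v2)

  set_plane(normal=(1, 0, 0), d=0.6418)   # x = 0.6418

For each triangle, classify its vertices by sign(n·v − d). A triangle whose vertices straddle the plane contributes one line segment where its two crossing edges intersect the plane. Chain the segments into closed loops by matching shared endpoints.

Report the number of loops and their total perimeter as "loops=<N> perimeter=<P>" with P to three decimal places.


loops=1 perimeter=1.680

Straddling triangles (4 of 12):
  (v1,v0,v3) [+--] → (0.6418, 0, 0)–(0.6418, 0.343311, 0)  len=0.3433
  (v1,v3,v2) [+--] → (0.6418, 0.343311, 0)–(0.6418, 0, 0.358648)  len=0.4965
  (v7,v0,v1) [--+] → (0.6418, 0, 0)–(0.6418, -0.343311, 0)  len=0.3433
  (v7,v1,v2) [-+-] → (0.6418, -0.343311, 0)–(0.6418, 0, 0.358648)  len=0.4965

Chained into 1 loop(s):
  loop 1: 4 segments, perimeter = 1.6796
Total perimeter = 1.680


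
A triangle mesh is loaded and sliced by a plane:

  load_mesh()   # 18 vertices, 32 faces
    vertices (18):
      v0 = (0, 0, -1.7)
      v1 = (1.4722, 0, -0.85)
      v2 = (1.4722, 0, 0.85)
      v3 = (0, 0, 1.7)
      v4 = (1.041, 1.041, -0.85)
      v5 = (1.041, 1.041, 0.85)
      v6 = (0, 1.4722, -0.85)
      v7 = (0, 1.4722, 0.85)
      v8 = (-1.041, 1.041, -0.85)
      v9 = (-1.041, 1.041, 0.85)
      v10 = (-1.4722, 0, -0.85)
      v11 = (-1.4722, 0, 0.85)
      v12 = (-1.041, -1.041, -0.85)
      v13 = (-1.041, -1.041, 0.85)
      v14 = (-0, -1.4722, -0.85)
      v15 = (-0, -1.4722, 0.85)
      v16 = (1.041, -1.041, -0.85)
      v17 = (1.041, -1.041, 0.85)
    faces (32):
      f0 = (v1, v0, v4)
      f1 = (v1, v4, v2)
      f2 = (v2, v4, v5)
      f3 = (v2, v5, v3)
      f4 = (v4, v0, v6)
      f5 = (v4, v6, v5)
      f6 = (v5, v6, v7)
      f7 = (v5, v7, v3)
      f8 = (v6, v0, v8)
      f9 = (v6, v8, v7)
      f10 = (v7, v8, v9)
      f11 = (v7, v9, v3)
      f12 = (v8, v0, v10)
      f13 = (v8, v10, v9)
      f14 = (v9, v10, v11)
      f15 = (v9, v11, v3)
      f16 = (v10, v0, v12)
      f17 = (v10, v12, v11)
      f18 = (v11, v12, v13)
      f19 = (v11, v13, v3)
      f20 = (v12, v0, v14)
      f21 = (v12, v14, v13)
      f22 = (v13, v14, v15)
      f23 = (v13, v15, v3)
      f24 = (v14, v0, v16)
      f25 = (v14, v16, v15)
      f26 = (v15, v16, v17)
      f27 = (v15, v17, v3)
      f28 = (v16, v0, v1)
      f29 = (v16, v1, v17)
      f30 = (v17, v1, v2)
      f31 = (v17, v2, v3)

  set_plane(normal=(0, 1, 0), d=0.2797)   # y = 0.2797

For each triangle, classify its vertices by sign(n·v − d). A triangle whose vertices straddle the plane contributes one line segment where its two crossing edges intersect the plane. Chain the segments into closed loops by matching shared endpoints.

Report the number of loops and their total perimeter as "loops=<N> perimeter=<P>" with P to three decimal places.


Straddling triangles (12 of 32):
  (v1,v0,v4) [--+] → (0.2797, 0.2797, -1.47162)–(1.35634, 0.2797, -0.85)  len=1.2432
  (v1,v4,v2) [-+-] → (1.35634, 0.2797, -0.85)–(1.35634, 0.2797, 0.393237)  len=1.2432
  (v2,v4,v5) [-++] → (1.35634, 0.2797, 0.393237)–(1.35634, 0.2797, 0.85)  len=0.4568
  (v2,v5,v3) [-+-] → (1.35634, 0.2797, 0.85)–(0.2797, 0.2797, 1.47162)  len=1.2432
  (v4,v0,v6) [+-+] → (0.2797, 0.2797, -1.47162)–(0, 0.2797, -1.53851)  len=0.2876
  (v5,v7,v3) [++-] → (0, 0.2797, 1.53851)–(0.2797, 0.2797, 1.47162)  len=0.2876
  (v6,v0,v8) [+-+] → (0, 0.2797, -1.53851)–(-0.2797, 0.2797, -1.47162)  len=0.2876
  (v7,v9,v3) [++-] → (-0.2797, 0.2797, 1.47162)–(0, 0.2797, 1.53851)  len=0.2876
  (v8,v0,v10) [+--] → (-0.2797, 0.2797, -1.47162)–(-1.35634, 0.2797, -0.85)  len=1.2432
  (v8,v10,v9) [+-+] → (-1.35634, 0.2797, -0.85)–(-1.35634, 0.2797, -0.393237)  len=0.4568
  (v9,v10,v11) [+--] → (-1.35634, 0.2797, -0.393237)–(-1.35634, 0.2797, 0.85)  len=1.2432
  (v9,v11,v3) [+--] → (-1.35634, 0.2797, 0.85)–(-0.2797, 0.2797, 1.47162)  len=1.2432

Chained into 1 loop(s):
  loop 1: 12 segments, perimeter = 9.5232
Total perimeter = 9.523

loops=1 perimeter=9.523
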